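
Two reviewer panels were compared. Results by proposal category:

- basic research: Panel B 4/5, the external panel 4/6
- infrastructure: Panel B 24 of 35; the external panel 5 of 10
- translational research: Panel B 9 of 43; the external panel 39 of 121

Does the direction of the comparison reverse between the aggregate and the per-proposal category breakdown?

No

Basic research: Panel B 4/5 = 80.0%, the external panel 4/6 = 66.7% → Panel B
Infrastructure: Panel B 24/35 = 68.6%, the external panel 5/10 = 50.0% → Panel B
Translational research: Panel B 9/43 = 20.9%, the external panel 39/121 = 32.2% → the external panel
Overall: Panel B 37/83 = 44.6%, the external panel 48/137 = 35.0% → Panel B
Neither sweeps: Panel B wins 2 of 3 groups, the external panel wins 1. Panel B wins overall but not every group — no Simpson reversal.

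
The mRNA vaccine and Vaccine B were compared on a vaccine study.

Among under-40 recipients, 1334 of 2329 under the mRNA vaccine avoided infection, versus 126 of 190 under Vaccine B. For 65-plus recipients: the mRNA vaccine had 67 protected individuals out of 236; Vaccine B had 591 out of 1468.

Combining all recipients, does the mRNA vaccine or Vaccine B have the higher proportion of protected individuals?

the mRNA vaccine

Under-40: the mRNA vaccine 1334/2329 = 57.3%, Vaccine B 126/190 = 66.3% → Vaccine B
65-plus: the mRNA vaccine 67/236 = 28.4%, Vaccine B 591/1468 = 40.3% → Vaccine B
Overall: the mRNA vaccine 1401/2565 = 54.6%, Vaccine B 717/1658 = 43.2% → the mRNA vaccine
(Vaccine B wins every age group but the mRNA vaccine wins overall — Vaccine B's recipients skew toward the low-rate 65-plus group.)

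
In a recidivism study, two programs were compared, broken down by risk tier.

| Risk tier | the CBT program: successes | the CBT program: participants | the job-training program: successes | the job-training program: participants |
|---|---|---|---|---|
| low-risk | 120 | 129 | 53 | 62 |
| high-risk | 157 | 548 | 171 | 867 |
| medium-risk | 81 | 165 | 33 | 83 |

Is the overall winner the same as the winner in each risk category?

Yes

Low-risk: the CBT program 120/129 = 93.0%, the job-training program 53/62 = 85.5% → the CBT program
High-risk: the CBT program 157/548 = 28.6%, the job-training program 171/867 = 19.7% → the CBT program
Medium-risk: the CBT program 81/165 = 49.1%, the job-training program 33/83 = 39.8% → the CBT program
Overall: the CBT program 358/842 = 42.5%, the job-training program 257/1012 = 25.4% → the CBT program
The CBT program wins overall and in every risk group — no reversal.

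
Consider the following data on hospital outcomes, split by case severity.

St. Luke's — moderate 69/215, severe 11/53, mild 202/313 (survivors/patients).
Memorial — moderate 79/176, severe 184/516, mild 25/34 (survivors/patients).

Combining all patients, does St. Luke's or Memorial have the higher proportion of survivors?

St. Luke's

Moderate: St. Luke's 69/215 = 32.1%, Memorial 79/176 = 44.9% → Memorial
Severe: St. Luke's 11/53 = 20.8%, Memorial 184/516 = 35.7% → Memorial
Mild: St. Luke's 202/313 = 64.5%, Memorial 25/34 = 73.5% → Memorial
Overall: St. Luke's 282/581 = 48.5%, Memorial 288/726 = 39.7% → St. Luke's
(Memorial wins every case group but St. Luke's wins overall — Memorial's patients skew toward the low-rate severe group.)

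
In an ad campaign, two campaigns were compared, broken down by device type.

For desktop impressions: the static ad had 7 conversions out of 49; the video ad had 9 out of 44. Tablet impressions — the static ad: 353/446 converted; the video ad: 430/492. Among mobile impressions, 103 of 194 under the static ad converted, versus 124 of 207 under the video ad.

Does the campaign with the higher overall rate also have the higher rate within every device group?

Yes

Desktop: the static ad 7/49 = 14.3%, the video ad 9/44 = 20.5% → the video ad
Tablet: the static ad 353/446 = 79.1%, the video ad 430/492 = 87.4% → the video ad
Mobile: the static ad 103/194 = 53.1%, the video ad 124/207 = 59.9% → the video ad
Overall: the static ad 463/689 = 67.2%, the video ad 563/743 = 75.8% → the video ad
The video ad wins overall and in every device group — no reversal.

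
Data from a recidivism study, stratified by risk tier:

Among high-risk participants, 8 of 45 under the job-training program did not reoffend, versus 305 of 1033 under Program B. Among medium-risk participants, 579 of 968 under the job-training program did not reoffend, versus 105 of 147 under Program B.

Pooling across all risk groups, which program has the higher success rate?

High-risk: the job-training program 8/45 = 17.8%, Program B 305/1033 = 29.5% → Program B
Medium-risk: the job-training program 579/968 = 59.8%, Program B 105/147 = 71.4% → Program B
Overall: the job-training program 587/1013 = 57.9%, Program B 410/1180 = 34.7% → the job-training program
(Program B wins every risk group but the job-training program wins overall — Program B's participants skew toward the low-rate high-risk group.)

the job-training program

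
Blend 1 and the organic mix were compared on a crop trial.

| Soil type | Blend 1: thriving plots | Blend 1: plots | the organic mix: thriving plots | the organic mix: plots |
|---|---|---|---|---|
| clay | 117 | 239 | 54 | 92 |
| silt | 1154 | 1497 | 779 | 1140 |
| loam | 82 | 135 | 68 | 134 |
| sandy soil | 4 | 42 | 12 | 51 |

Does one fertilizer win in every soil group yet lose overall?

Clay: Blend 1 117/239 = 49.0%, the organic mix 54/92 = 58.7% → the organic mix
Silt: Blend 1 1154/1497 = 77.1%, the organic mix 779/1140 = 68.3% → Blend 1
Loam: Blend 1 82/135 = 60.7%, the organic mix 68/134 = 50.7% → Blend 1
Sandy soil: Blend 1 4/42 = 9.5%, the organic mix 12/51 = 23.5% → the organic mix
Overall: Blend 1 1357/1913 = 70.9%, the organic mix 913/1417 = 64.4% → Blend 1
Neither sweeps: Blend 1 wins 2 of 4 groups, the organic mix wins 2. Blend 1 wins overall but not every group — no Simpson reversal.

No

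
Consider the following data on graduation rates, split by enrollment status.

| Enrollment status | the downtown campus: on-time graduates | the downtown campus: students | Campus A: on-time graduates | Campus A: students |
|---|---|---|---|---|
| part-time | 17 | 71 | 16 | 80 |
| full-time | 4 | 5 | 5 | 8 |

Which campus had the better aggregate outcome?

Part-time: the downtown campus 17/71 = 23.9%, Campus A 16/80 = 20.0% → the downtown campus
Full-time: the downtown campus 4/5 = 80.0%, Campus A 5/8 = 62.5% → the downtown campus
Overall: the downtown campus 21/76 = 27.6%, Campus A 21/88 = 23.9% → the downtown campus

the downtown campus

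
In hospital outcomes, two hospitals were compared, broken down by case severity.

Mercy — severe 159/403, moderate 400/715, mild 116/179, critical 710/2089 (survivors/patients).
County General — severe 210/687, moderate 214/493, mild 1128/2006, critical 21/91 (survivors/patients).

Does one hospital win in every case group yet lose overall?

Yes

Severe: Mercy 159/403 = 39.5%, County General 210/687 = 30.6% → Mercy
Moderate: Mercy 400/715 = 55.9%, County General 214/493 = 43.4% → Mercy
Mild: Mercy 116/179 = 64.8%, County General 1128/2006 = 56.2% → Mercy
Critical: Mercy 710/2089 = 34.0%, County General 21/91 = 23.1% → Mercy
Overall: Mercy 1385/3386 = 40.9%, County General 1573/3277 = 48.0% → County General
Mercy wins each case group but County General wins overall — the comparison reverses. Mercy's patients skew toward critical, which has a lower base rate.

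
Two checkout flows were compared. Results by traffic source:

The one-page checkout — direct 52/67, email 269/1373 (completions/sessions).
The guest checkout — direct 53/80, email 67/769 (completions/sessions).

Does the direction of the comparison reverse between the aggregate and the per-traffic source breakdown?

Direct: the one-page checkout 52/67 = 77.6%, the guest checkout 53/80 = 66.2% → the one-page checkout
Email: the one-page checkout 269/1373 = 19.6%, the guest checkout 67/769 = 8.7% → the one-page checkout
Overall: the one-page checkout 321/1440 = 22.3%, the guest checkout 120/849 = 14.1% → the one-page checkout
The one-page checkout wins overall and in every traffic group — no reversal.

No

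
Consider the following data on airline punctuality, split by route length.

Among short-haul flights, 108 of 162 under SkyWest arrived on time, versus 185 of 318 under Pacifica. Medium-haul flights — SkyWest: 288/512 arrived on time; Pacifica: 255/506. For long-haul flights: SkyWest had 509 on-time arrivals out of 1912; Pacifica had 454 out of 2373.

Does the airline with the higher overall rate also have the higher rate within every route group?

Short-haul: SkyWest 108/162 = 66.7%, Pacifica 185/318 = 58.2% → SkyWest
Medium-haul: SkyWest 288/512 = 56.2%, Pacifica 255/506 = 50.4% → SkyWest
Long-haul: SkyWest 509/1912 = 26.6%, Pacifica 454/2373 = 19.1% → SkyWest
Overall: SkyWest 905/2586 = 35.0%, Pacifica 894/3197 = 28.0% → SkyWest
SkyWest wins overall and in every route group — no reversal.

Yes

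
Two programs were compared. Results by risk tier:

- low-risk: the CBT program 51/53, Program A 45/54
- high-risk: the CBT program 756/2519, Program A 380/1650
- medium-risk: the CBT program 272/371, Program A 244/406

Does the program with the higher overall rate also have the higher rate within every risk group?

Low-risk: the CBT program 51/53 = 96.2%, Program A 45/54 = 83.3% → the CBT program
High-risk: the CBT program 756/2519 = 30.0%, Program A 380/1650 = 23.0% → the CBT program
Medium-risk: the CBT program 272/371 = 73.3%, Program A 244/406 = 60.1% → the CBT program
Overall: the CBT program 1079/2943 = 36.7%, Program A 669/2110 = 31.7% → the CBT program
The CBT program wins overall and in every risk group — no reversal.

Yes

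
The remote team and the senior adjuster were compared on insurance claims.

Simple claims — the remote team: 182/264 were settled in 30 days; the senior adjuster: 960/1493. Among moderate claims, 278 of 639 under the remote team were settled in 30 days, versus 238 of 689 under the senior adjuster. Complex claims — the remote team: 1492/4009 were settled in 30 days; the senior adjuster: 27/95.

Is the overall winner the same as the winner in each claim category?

Simple: the remote team 182/264 = 68.9%, the senior adjuster 960/1493 = 64.3% → the remote team
Moderate: the remote team 278/639 = 43.5%, the senior adjuster 238/689 = 34.5% → the remote team
Complex: the remote team 1492/4009 = 37.2%, the senior adjuster 27/95 = 28.4% → the remote team
Overall: the remote team 1952/4912 = 39.7%, the senior adjuster 1225/2277 = 53.8% → the senior adjuster
The remote team wins each claim group but the senior adjuster wins overall — the comparison reverses. The remote team's claims skew toward complex, which has a lower base rate.

No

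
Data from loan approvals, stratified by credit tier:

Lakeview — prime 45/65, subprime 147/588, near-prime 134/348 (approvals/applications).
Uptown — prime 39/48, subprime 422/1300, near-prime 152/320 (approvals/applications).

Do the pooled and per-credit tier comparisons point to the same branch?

Prime: Lakeview 45/65 = 69.2%, Uptown 39/48 = 81.2% → Uptown
Subprime: Lakeview 147/588 = 25.0%, Uptown 422/1300 = 32.5% → Uptown
Near-prime: Lakeview 134/348 = 38.5%, Uptown 152/320 = 47.5% → Uptown
Overall: Lakeview 326/1001 = 32.6%, Uptown 613/1668 = 36.8% → Uptown
Uptown wins overall and in every credit group — no reversal.

Yes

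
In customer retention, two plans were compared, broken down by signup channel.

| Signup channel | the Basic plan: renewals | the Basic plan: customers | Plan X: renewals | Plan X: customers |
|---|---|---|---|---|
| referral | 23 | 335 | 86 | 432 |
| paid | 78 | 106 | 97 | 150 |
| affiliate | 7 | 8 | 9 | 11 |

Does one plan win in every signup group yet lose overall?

Referral: the Basic plan 23/335 = 6.9%, Plan X 86/432 = 19.9% → Plan X
Paid: the Basic plan 78/106 = 73.6%, Plan X 97/150 = 64.7% → the Basic plan
Affiliate: the Basic plan 7/8 = 87.5%, Plan X 9/11 = 81.8% → the Basic plan
Overall: the Basic plan 108/449 = 24.1%, Plan X 192/593 = 32.4% → Plan X
Neither sweeps: the Basic plan wins 2 of 3 groups, Plan X wins 1. Plan X wins overall but not every group — no Simpson reversal.

No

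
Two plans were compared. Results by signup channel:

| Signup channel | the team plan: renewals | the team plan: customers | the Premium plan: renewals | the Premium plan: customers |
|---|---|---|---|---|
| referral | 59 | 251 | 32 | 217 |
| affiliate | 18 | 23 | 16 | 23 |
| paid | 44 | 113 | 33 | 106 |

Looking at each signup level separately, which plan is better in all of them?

the team plan

Referral: the team plan 59/251 = 23.5%, the Premium plan 32/217 = 14.7% → the team plan
Affiliate: the team plan 18/23 = 78.3%, the Premium plan 16/23 = 69.6% → the team plan
Paid: the team plan 44/113 = 38.9%, the Premium plan 33/106 = 31.1% → the team plan
The team plan has the higher rate in all 3 groups.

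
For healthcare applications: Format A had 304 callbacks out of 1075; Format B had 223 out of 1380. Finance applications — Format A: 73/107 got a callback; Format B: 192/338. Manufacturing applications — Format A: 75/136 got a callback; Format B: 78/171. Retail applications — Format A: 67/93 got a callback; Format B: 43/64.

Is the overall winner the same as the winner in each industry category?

Healthcare: Format A 304/1075 = 28.3%, Format B 223/1380 = 16.2% → Format A
Finance: Format A 73/107 = 68.2%, Format B 192/338 = 56.8% → Format A
Manufacturing: Format A 75/136 = 55.1%, Format B 78/171 = 45.6% → Format A
Retail: Format A 67/93 = 72.0%, Format B 43/64 = 67.2% → Format A
Overall: Format A 519/1411 = 36.8%, Format B 536/1953 = 27.4% → Format A
Format A wins overall and in every industry group — no reversal.

Yes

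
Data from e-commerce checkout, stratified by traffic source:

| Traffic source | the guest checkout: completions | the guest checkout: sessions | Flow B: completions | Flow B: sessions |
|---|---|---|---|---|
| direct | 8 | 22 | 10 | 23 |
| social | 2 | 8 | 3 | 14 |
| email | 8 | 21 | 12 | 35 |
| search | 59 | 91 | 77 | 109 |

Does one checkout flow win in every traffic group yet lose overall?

No

Direct: the guest checkout 8/22 = 36.4%, Flow B 10/23 = 43.5% → Flow B
Social: the guest checkout 2/8 = 25.0%, Flow B 3/14 = 21.4% → the guest checkout
Email: the guest checkout 8/21 = 38.1%, Flow B 12/35 = 34.3% → the guest checkout
Search: the guest checkout 59/91 = 64.8%, Flow B 77/109 = 70.6% → Flow B
Overall: the guest checkout 77/142 = 54.2%, Flow B 102/181 = 56.4% → Flow B
Neither sweeps: the guest checkout wins 2 of 4 groups, Flow B wins 2. Flow B wins overall but not every group — no Simpson reversal.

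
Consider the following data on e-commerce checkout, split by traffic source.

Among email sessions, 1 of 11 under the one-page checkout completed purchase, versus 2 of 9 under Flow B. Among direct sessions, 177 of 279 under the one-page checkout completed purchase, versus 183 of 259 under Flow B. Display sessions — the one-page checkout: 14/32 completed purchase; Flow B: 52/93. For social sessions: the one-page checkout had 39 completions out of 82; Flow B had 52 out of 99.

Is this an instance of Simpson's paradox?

Email: the one-page checkout 1/11 = 9.1%, Flow B 2/9 = 22.2% → Flow B
Direct: the one-page checkout 177/279 = 63.4%, Flow B 183/259 = 70.7% → Flow B
Display: the one-page checkout 14/32 = 43.8%, Flow B 52/93 = 55.9% → Flow B
Social: the one-page checkout 39/82 = 47.6%, Flow B 52/99 = 52.5% → Flow B
Overall: the one-page checkout 231/404 = 57.2%, Flow B 289/460 = 62.8% → Flow B
Flow B wins overall and in every traffic group — no reversal.

No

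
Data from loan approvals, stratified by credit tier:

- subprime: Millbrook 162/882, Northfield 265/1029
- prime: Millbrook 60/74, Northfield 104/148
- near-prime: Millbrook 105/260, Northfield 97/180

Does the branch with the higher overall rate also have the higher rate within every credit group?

No

Subprime: Millbrook 162/882 = 18.4%, Northfield 265/1029 = 25.8% → Northfield
Prime: Millbrook 60/74 = 81.1%, Northfield 104/148 = 70.3% → Millbrook
Near-prime: Millbrook 105/260 = 40.4%, Northfield 97/180 = 53.9% → Northfield
Overall: Millbrook 327/1216 = 26.9%, Northfield 466/1357 = 34.3% → Northfield
Neither sweeps: Millbrook wins 1 of 3 groups, Northfield wins 2. Northfield wins overall but not every group — no Simpson reversal.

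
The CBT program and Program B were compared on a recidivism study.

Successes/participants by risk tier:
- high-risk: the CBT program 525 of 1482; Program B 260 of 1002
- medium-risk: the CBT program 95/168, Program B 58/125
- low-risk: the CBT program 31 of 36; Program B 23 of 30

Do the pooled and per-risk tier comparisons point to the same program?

High-risk: the CBT program 525/1482 = 35.4%, Program B 260/1002 = 25.9% → the CBT program
Medium-risk: the CBT program 95/168 = 56.5%, Program B 58/125 = 46.4% → the CBT program
Low-risk: the CBT program 31/36 = 86.1%, Program B 23/30 = 76.7% → the CBT program
Overall: the CBT program 651/1686 = 38.6%, Program B 341/1157 = 29.5% → the CBT program
The CBT program wins overall and in every risk group — no reversal.

Yes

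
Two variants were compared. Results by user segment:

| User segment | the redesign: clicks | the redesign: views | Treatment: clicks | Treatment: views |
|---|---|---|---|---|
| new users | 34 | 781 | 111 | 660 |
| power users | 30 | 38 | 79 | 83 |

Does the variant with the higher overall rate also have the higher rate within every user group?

New users: the redesign 34/781 = 4.4%, Treatment 111/660 = 16.8% → Treatment
Power users: the redesign 30/38 = 78.9%, Treatment 79/83 = 95.2% → Treatment
Overall: the redesign 64/819 = 7.8%, Treatment 190/743 = 25.6% → Treatment
Treatment wins overall and in every user group — no reversal.

Yes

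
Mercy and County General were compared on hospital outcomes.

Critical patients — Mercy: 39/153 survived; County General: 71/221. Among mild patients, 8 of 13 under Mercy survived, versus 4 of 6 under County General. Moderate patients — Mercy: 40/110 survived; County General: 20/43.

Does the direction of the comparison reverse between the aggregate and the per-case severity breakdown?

No

Critical: Mercy 39/153 = 25.5%, County General 71/221 = 32.1% → County General
Mild: Mercy 8/13 = 61.5%, County General 4/6 = 66.7% → County General
Moderate: Mercy 40/110 = 36.4%, County General 20/43 = 46.5% → County General
Overall: Mercy 87/276 = 31.5%, County General 95/270 = 35.2% → County General
County General wins overall and in every case group — no reversal.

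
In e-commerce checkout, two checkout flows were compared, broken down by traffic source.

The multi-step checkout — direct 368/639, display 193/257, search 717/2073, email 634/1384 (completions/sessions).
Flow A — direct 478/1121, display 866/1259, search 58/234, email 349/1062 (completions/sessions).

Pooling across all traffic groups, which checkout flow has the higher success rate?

Flow A

Direct: the multi-step checkout 368/639 = 57.6%, Flow A 478/1121 = 42.6% → the multi-step checkout
Display: the multi-step checkout 193/257 = 75.1%, Flow A 866/1259 = 68.8% → the multi-step checkout
Search: the multi-step checkout 717/2073 = 34.6%, Flow A 58/234 = 24.8% → the multi-step checkout
Email: the multi-step checkout 634/1384 = 45.8%, Flow A 349/1062 = 32.9% → the multi-step checkout
Overall: the multi-step checkout 1912/4353 = 43.9%, Flow A 1751/3676 = 47.6% → Flow A
(The multi-step checkout wins every traffic group but Flow A wins overall — the multi-step checkout's sessions skew toward the low-rate search group.)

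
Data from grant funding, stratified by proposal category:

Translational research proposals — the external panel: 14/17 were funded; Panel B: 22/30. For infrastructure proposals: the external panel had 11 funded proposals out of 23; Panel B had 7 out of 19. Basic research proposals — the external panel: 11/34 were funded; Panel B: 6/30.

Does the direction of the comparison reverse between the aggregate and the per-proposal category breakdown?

No

Translational research: the external panel 14/17 = 82.4%, Panel B 22/30 = 73.3% → the external panel
Infrastructure: the external panel 11/23 = 47.8%, Panel B 7/19 = 36.8% → the external panel
Basic research: the external panel 11/34 = 32.4%, Panel B 6/30 = 20.0% → the external panel
Overall: the external panel 36/74 = 48.6%, Panel B 35/79 = 44.3% → the external panel
The external panel wins overall and in every proposal group — no reversal.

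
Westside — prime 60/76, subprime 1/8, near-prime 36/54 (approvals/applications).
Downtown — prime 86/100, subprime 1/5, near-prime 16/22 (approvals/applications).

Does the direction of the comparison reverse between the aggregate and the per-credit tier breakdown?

No

Prime: Westside 60/76 = 78.9%, Downtown 86/100 = 86.0% → Downtown
Subprime: Westside 1/8 = 12.5%, Downtown 1/5 = 20.0% → Downtown
Near-prime: Westside 36/54 = 66.7%, Downtown 16/22 = 72.7% → Downtown
Overall: Westside 97/138 = 70.3%, Downtown 103/127 = 81.1% → Downtown
Downtown wins overall and in every credit group — no reversal.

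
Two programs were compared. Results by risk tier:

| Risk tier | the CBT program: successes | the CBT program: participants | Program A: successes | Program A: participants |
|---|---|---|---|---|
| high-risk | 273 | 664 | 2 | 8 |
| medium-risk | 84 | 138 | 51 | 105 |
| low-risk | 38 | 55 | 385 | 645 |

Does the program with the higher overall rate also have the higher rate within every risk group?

No

High-risk: the CBT program 273/664 = 41.1%, Program A 2/8 = 25.0% → the CBT program
Medium-risk: the CBT program 84/138 = 60.9%, Program A 51/105 = 48.6% → the CBT program
Low-risk: the CBT program 38/55 = 69.1%, Program A 385/645 = 59.7% → the CBT program
Overall: the CBT program 395/857 = 46.1%, Program A 438/758 = 57.8% → Program A
The CBT program wins each risk group but Program A wins overall — the comparison reverses. The CBT program's participants skew toward high-risk, which has a lower base rate.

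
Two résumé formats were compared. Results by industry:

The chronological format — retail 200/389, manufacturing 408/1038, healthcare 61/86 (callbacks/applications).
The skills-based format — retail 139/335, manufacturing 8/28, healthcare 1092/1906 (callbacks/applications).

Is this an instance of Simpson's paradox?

Yes

Retail: the chronological format 200/389 = 51.4%, the skills-based format 139/335 = 41.5% → the chronological format
Manufacturing: the chronological format 408/1038 = 39.3%, the skills-based format 8/28 = 28.6% → the chronological format
Healthcare: the chronological format 61/86 = 70.9%, the skills-based format 1092/1906 = 57.3% → the chronological format
Overall: the chronological format 669/1513 = 44.2%, the skills-based format 1239/2269 = 54.6% → the skills-based format
The chronological format wins each industry group but the skills-based format wins overall — the comparison reverses. The chronological format's applications skew toward manufacturing, which has a lower base rate.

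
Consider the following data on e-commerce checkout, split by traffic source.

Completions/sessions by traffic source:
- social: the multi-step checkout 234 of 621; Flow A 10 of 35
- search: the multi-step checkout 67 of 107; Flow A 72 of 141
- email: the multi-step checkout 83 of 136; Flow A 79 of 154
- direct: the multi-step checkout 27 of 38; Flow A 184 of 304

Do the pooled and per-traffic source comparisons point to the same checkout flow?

Social: the multi-step checkout 234/621 = 37.7%, Flow A 10/35 = 28.6% → the multi-step checkout
Search: the multi-step checkout 67/107 = 62.6%, Flow A 72/141 = 51.1% → the multi-step checkout
Email: the multi-step checkout 83/136 = 61.0%, Flow A 79/154 = 51.3% → the multi-step checkout
Direct: the multi-step checkout 27/38 = 71.1%, Flow A 184/304 = 60.5% → the multi-step checkout
Overall: the multi-step checkout 411/902 = 45.6%, Flow A 345/634 = 54.4% → Flow A
The multi-step checkout wins each traffic group but Flow A wins overall — the comparison reverses. The multi-step checkout's sessions skew toward social, which has a lower base rate.

No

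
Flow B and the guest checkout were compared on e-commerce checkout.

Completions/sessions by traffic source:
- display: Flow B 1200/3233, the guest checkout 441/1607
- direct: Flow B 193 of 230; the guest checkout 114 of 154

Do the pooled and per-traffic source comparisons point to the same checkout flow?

Yes

Display: Flow B 1200/3233 = 37.1%, the guest checkout 441/1607 = 27.4% → Flow B
Direct: Flow B 193/230 = 83.9%, the guest checkout 114/154 = 74.0% → Flow B
Overall: Flow B 1393/3463 = 40.2%, the guest checkout 555/1761 = 31.5% → Flow B
Flow B wins overall and in every traffic group — no reversal.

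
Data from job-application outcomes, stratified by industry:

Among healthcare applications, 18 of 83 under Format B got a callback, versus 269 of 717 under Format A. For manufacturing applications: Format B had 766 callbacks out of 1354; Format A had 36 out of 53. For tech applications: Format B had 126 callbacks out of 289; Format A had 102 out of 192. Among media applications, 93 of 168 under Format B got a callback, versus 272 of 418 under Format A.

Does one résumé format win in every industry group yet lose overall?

Yes

Healthcare: Format B 18/83 = 21.7%, Format A 269/717 = 37.5% → Format A
Manufacturing: Format B 766/1354 = 56.6%, Format A 36/53 = 67.9% → Format A
Tech: Format B 126/289 = 43.6%, Format A 102/192 = 53.1% → Format A
Media: Format B 93/168 = 55.4%, Format A 272/418 = 65.1% → Format A
Overall: Format B 1003/1894 = 53.0%, Format A 679/1380 = 49.2% → Format B
Format A wins each industry group but Format B wins overall — the comparison reverses. Format A's applications skew toward healthcare, which has a lower base rate.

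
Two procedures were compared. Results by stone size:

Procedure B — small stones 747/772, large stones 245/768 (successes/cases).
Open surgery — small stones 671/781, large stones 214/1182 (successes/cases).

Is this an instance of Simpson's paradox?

Small stones: Procedure B 747/772 = 96.8%, open surgery 671/781 = 85.9% → Procedure B
Large stones: Procedure B 245/768 = 31.9%, open surgery 214/1182 = 18.1% → Procedure B
Overall: Procedure B 992/1540 = 64.4%, open surgery 885/1963 = 45.1% → Procedure B
Procedure B wins overall and in every stone group — no reversal.

No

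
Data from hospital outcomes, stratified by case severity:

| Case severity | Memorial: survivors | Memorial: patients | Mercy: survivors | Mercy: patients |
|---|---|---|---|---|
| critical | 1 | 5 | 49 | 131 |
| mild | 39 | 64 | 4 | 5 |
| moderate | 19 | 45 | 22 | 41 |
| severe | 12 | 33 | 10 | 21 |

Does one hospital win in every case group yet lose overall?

Critical: Memorial 1/5 = 20.0%, Mercy 49/131 = 37.4% → Mercy
Mild: Memorial 39/64 = 60.9%, Mercy 4/5 = 80.0% → Mercy
Moderate: Memorial 19/45 = 42.2%, Mercy 22/41 = 53.7% → Mercy
Severe: Memorial 12/33 = 36.4%, Mercy 10/21 = 47.6% → Mercy
Overall: Memorial 71/147 = 48.3%, Mercy 85/198 = 42.9% → Memorial
Mercy wins each case group but Memorial wins overall — the comparison reverses. Mercy's patients skew toward critical, which has a lower base rate.

Yes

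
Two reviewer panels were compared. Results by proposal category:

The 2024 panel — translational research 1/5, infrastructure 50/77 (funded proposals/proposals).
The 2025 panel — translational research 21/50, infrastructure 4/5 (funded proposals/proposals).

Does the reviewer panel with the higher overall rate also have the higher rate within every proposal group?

Translational research: the 2024 panel 1/5 = 20.0%, the 2025 panel 21/50 = 42.0% → the 2025 panel
Infrastructure: the 2024 panel 50/77 = 64.9%, the 2025 panel 4/5 = 80.0% → the 2025 panel
Overall: the 2024 panel 51/82 = 62.2%, the 2025 panel 25/55 = 45.5% → the 2024 panel
The 2025 panel wins each proposal group but the 2024 panel wins overall — the comparison reverses. The 2025 panel's proposals skew toward translational research, which has a lower base rate.

No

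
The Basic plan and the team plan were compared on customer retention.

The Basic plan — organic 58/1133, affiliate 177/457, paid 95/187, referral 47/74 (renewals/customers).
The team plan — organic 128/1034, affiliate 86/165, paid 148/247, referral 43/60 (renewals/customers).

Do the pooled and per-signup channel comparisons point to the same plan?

Organic: the Basic plan 58/1133 = 5.1%, the team plan 128/1034 = 12.4% → the team plan
Affiliate: the Basic plan 177/457 = 38.7%, the team plan 86/165 = 52.1% → the team plan
Paid: the Basic plan 95/187 = 50.8%, the team plan 148/247 = 59.9% → the team plan
Referral: the Basic plan 47/74 = 63.5%, the team plan 43/60 = 71.7% → the team plan
Overall: the Basic plan 377/1851 = 20.4%, the team plan 405/1506 = 26.9% → the team plan
The team plan wins overall and in every signup group — no reversal.

Yes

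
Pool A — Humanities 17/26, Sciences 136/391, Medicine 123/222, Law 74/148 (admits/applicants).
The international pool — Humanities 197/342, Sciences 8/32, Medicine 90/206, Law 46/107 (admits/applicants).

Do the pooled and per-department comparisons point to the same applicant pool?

Humanities: Pool A 17/26 = 65.4%, the international pool 197/342 = 57.6% → Pool A
Sciences: Pool A 136/391 = 34.8%, the international pool 8/32 = 25.0% → Pool A
Medicine: Pool A 123/222 = 55.4%, the international pool 90/206 = 43.7% → Pool A
Law: Pool A 74/148 = 50.0%, the international pool 46/107 = 43.0% → Pool A
Overall: Pool A 350/787 = 44.5%, the international pool 341/687 = 49.6% → the international pool
Pool A wins each department group but the international pool wins overall — the comparison reverses. Pool A's applicants skew toward Sciences, which has a lower base rate.

No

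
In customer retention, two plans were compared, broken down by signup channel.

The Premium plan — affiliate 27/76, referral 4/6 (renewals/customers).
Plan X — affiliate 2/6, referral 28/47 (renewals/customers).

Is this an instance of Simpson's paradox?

Affiliate: the Premium plan 27/76 = 35.5%, Plan X 2/6 = 33.3% → the Premium plan
Referral: the Premium plan 4/6 = 66.7%, Plan X 28/47 = 59.6% → the Premium plan
Overall: the Premium plan 31/82 = 37.8%, Plan X 30/53 = 56.6% → Plan X
The Premium plan wins each signup group but Plan X wins overall — the comparison reverses. The Premium plan's customers skew toward affiliate, which has a lower base rate.

Yes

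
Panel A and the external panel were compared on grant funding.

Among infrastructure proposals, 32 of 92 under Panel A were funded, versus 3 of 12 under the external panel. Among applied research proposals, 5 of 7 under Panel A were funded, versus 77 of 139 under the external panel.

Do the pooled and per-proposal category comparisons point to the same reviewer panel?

Infrastructure: Panel A 32/92 = 34.8%, the external panel 3/12 = 25.0% → Panel A
Applied research: Panel A 5/7 = 71.4%, the external panel 77/139 = 55.4% → Panel A
Overall: Panel A 37/99 = 37.4%, the external panel 80/151 = 53.0% → the external panel
Panel A wins each proposal group but the external panel wins overall — the comparison reverses. Panel A's proposals skew toward infrastructure, which has a lower base rate.

No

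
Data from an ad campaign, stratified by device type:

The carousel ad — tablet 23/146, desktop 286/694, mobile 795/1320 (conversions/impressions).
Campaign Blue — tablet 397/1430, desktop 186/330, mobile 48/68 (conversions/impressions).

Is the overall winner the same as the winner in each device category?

No

Tablet: the carousel ad 23/146 = 15.8%, Campaign Blue 397/1430 = 27.8% → Campaign Blue
Desktop: the carousel ad 286/694 = 41.2%, Campaign Blue 186/330 = 56.4% → Campaign Blue
Mobile: the carousel ad 795/1320 = 60.2%, Campaign Blue 48/68 = 70.6% → Campaign Blue
Overall: the carousel ad 1104/2160 = 51.1%, Campaign Blue 631/1828 = 34.5% → the carousel ad
Campaign Blue wins each device group but the carousel ad wins overall — the comparison reverses. Campaign Blue's impressions skew toward tablet, which has a lower base rate.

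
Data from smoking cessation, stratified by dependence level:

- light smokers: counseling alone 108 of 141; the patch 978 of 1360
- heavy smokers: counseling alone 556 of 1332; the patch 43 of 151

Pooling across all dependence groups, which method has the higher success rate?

the patch

Light smokers: counseling alone 108/141 = 76.6%, the patch 978/1360 = 71.9% → counseling alone
Heavy smokers: counseling alone 556/1332 = 41.7%, the patch 43/151 = 28.5% → counseling alone
Overall: counseling alone 664/1473 = 45.1%, the patch 1021/1511 = 67.6% → the patch
(Counseling alone wins every dependence group but the patch wins overall — counseling alone's participants skew toward the low-rate heavy smokers group.)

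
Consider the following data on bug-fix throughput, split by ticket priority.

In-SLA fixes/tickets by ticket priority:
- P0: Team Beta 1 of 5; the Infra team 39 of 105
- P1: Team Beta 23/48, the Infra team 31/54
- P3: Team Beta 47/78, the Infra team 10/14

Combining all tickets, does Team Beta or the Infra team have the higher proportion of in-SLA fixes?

Team Beta

P0: Team Beta 1/5 = 20.0%, the Infra team 39/105 = 37.1% → the Infra team
P1: Team Beta 23/48 = 47.9%, the Infra team 31/54 = 57.4% → the Infra team
P3: Team Beta 47/78 = 60.3%, the Infra team 10/14 = 71.4% → the Infra team
Overall: Team Beta 71/131 = 54.2%, the Infra team 80/173 = 46.2% → Team Beta
(The Infra team wins every ticket group but Team Beta wins overall — the Infra team's tickets skew toward the low-rate P0 group.)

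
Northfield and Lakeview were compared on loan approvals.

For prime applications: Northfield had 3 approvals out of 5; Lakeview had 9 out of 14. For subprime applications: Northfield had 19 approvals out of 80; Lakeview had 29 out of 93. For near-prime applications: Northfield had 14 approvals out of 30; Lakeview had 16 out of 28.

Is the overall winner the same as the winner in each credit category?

Prime: Northfield 3/5 = 60.0%, Lakeview 9/14 = 64.3% → Lakeview
Subprime: Northfield 19/80 = 23.8%, Lakeview 29/93 = 31.2% → Lakeview
Near-prime: Northfield 14/30 = 46.7%, Lakeview 16/28 = 57.1% → Lakeview
Overall: Northfield 36/115 = 31.3%, Lakeview 54/135 = 40.0% → Lakeview
Lakeview wins overall and in every credit group — no reversal.

Yes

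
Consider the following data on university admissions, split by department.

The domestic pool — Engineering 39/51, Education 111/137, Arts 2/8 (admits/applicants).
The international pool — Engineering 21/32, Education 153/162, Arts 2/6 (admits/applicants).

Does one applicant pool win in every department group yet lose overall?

No

Engineering: the domestic pool 39/51 = 76.5%, the international pool 21/32 = 65.6% → the domestic pool
Education: the domestic pool 111/137 = 81.0%, the international pool 153/162 = 94.4% → the international pool
Arts: the domestic pool 2/8 = 25.0%, the international pool 2/6 = 33.3% → the international pool
Overall: the domestic pool 152/196 = 77.6%, the international pool 176/200 = 88.0% → the international pool
Neither sweeps: the domestic pool wins 1 of 3 groups, the international pool wins 2. The international pool wins overall but not every group — no Simpson reversal.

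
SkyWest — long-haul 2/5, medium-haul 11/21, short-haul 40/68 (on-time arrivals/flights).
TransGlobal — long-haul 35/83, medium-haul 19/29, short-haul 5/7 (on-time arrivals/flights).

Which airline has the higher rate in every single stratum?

Long-haul: SkyWest 2/5 = 40.0%, TransGlobal 35/83 = 42.2% → TransGlobal
Medium-haul: SkyWest 11/21 = 52.4%, TransGlobal 19/29 = 65.5% → TransGlobal
Short-haul: SkyWest 40/68 = 58.8%, TransGlobal 5/7 = 71.4% → TransGlobal
TransGlobal has the higher rate in all 3 groups.

TransGlobal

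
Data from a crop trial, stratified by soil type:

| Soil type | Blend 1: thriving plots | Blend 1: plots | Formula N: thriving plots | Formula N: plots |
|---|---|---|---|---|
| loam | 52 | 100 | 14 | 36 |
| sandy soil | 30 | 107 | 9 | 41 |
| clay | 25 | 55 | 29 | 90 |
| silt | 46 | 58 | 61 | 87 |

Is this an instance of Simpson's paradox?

No

Loam: Blend 1 52/100 = 52.0%, Formula N 14/36 = 38.9% → Blend 1
Sandy soil: Blend 1 30/107 = 28.0%, Formula N 9/41 = 22.0% → Blend 1
Clay: Blend 1 25/55 = 45.5%, Formula N 29/90 = 32.2% → Blend 1
Silt: Blend 1 46/58 = 79.3%, Formula N 61/87 = 70.1% → Blend 1
Overall: Blend 1 153/320 = 47.8%, Formula N 113/254 = 44.5% → Blend 1
Blend 1 wins overall and in every soil group — no reversal.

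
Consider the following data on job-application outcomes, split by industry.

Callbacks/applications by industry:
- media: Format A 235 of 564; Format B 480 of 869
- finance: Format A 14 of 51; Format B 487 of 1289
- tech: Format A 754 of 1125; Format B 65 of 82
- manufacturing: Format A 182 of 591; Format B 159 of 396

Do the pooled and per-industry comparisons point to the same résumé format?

Media: Format A 235/564 = 41.7%, Format B 480/869 = 55.2% → Format B
Finance: Format A 14/51 = 27.5%, Format B 487/1289 = 37.8% → Format B
Tech: Format A 754/1125 = 67.0%, Format B 65/82 = 79.3% → Format B
Manufacturing: Format A 182/591 = 30.8%, Format B 159/396 = 40.2% → Format B
Overall: Format A 1185/2331 = 50.8%, Format B 1191/2636 = 45.2% → Format A
Format B wins each industry group but Format A wins overall — the comparison reverses. Format B's applications skew toward finance, which has a lower base rate.

No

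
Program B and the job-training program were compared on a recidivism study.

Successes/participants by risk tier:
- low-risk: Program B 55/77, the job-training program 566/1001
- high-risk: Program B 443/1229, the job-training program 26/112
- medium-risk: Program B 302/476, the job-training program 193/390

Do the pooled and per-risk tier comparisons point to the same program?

No

Low-risk: Program B 55/77 = 71.4%, the job-training program 566/1001 = 56.5% → Program B
High-risk: Program B 443/1229 = 36.0%, the job-training program 26/112 = 23.2% → Program B
Medium-risk: Program B 302/476 = 63.4%, the job-training program 193/390 = 49.5% → Program B
Overall: Program B 800/1782 = 44.9%, the job-training program 785/1503 = 52.2% → the job-training program
Program B wins each risk group but the job-training program wins overall — the comparison reverses. Program B's participants skew toward high-risk, which has a lower base rate.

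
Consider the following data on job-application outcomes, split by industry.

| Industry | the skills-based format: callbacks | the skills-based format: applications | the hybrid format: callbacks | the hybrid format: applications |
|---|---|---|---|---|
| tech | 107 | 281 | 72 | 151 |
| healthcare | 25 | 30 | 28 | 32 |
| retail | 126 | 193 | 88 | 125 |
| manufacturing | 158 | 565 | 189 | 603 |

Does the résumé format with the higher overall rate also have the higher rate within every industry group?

Yes

Tech: the skills-based format 107/281 = 38.1%, the hybrid format 72/151 = 47.7% → the hybrid format
Healthcare: the skills-based format 25/30 = 83.3%, the hybrid format 28/32 = 87.5% → the hybrid format
Retail: the skills-based format 126/193 = 65.3%, the hybrid format 88/125 = 70.4% → the hybrid format
Manufacturing: the skills-based format 158/565 = 28.0%, the hybrid format 189/603 = 31.3% → the hybrid format
Overall: the skills-based format 416/1069 = 38.9%, the hybrid format 377/911 = 41.4% → the hybrid format
The hybrid format wins overall and in every industry group — no reversal.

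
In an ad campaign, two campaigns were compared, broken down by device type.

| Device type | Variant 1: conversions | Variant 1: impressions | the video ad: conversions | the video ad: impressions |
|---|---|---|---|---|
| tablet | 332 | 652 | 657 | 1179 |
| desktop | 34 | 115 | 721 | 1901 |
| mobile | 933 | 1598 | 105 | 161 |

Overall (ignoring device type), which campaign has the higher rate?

Variant 1

Tablet: Variant 1 332/652 = 50.9%, the video ad 657/1179 = 55.7% → the video ad
Desktop: Variant 1 34/115 = 29.6%, the video ad 721/1901 = 37.9% → the video ad
Mobile: Variant 1 933/1598 = 58.4%, the video ad 105/161 = 65.2% → the video ad
Overall: Variant 1 1299/2365 = 54.9%, the video ad 1483/3241 = 45.8% → Variant 1
(The video ad wins every device group but Variant 1 wins overall — the video ad's impressions skew toward the low-rate desktop group.)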